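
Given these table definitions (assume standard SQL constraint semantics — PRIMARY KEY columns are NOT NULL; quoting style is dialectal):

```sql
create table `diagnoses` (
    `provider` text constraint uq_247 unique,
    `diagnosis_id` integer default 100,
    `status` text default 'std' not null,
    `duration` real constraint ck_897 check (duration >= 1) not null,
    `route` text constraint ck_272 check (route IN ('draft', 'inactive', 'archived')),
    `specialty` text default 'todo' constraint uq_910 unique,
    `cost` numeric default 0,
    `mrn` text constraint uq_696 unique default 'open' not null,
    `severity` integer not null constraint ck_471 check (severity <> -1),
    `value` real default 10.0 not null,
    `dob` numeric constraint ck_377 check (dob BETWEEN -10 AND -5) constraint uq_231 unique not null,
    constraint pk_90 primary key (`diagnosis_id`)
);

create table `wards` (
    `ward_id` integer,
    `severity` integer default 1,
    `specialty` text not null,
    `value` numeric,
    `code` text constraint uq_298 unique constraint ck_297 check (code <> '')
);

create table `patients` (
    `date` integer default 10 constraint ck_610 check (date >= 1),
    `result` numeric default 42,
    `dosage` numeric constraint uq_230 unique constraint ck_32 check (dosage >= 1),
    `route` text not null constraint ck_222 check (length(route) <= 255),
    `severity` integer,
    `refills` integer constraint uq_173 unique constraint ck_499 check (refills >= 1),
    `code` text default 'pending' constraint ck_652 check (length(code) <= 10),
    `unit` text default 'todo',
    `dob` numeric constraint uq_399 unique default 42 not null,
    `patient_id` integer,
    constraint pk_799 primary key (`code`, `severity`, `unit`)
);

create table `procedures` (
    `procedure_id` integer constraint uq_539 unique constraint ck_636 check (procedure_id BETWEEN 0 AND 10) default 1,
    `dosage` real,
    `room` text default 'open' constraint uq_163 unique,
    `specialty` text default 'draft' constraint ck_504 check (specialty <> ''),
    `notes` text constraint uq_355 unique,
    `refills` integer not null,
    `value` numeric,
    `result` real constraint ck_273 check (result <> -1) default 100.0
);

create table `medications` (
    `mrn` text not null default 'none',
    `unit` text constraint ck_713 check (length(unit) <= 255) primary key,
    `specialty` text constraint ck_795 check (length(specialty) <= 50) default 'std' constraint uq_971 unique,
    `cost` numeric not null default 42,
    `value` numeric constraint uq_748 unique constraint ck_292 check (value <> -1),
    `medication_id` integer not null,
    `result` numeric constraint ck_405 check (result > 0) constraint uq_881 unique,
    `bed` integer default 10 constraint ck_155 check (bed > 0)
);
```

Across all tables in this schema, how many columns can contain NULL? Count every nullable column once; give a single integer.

24

diagnoses: 4 nullable (provider, route, specialty, cost — PK (diagnosis_id) and explicit NOT NULL columns excluded).
wards: 4 nullable (ward_id, severity, value, code — PK none and explicit NOT NULL columns excluded).
patients: 5 nullable (date, result, dosage, refills, patient_id — PK (code, severity, unit) and explicit NOT NULL columns excluded).
procedures: 7 nullable (procedure_id, dosage, room, specialty, notes, value, result — PK none and explicit NOT NULL columns excluded).
medications: 4 nullable (specialty, value, result, bed — PK (unit) and explicit NOT NULL columns excluded).
Total: 4 + 4 + 5 + 7 + 4 = 24.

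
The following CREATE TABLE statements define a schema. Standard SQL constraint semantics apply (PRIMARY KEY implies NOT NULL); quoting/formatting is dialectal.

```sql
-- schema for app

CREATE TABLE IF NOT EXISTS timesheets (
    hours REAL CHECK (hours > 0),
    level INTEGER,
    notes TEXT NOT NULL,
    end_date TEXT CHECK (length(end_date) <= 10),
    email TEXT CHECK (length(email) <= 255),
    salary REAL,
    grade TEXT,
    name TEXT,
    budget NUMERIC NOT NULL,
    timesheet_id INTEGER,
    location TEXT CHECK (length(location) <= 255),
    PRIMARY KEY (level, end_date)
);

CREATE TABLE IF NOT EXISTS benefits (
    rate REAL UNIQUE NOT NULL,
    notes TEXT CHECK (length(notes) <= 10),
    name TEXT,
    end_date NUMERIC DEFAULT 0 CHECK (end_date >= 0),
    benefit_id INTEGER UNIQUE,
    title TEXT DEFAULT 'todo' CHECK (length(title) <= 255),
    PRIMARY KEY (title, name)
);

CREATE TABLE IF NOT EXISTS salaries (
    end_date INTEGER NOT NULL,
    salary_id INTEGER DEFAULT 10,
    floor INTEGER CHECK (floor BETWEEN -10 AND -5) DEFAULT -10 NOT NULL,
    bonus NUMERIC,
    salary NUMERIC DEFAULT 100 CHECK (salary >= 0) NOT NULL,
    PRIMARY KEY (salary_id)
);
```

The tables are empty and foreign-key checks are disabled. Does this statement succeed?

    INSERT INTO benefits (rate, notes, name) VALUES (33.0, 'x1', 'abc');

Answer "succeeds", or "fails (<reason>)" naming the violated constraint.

succeeds

NOT NULL columns: name is supplied; rate is supplied; title defaults to 'todo'.
CHECK constraints: 'x1' satisfies (length(notes) <= 10).
No constraint is violated.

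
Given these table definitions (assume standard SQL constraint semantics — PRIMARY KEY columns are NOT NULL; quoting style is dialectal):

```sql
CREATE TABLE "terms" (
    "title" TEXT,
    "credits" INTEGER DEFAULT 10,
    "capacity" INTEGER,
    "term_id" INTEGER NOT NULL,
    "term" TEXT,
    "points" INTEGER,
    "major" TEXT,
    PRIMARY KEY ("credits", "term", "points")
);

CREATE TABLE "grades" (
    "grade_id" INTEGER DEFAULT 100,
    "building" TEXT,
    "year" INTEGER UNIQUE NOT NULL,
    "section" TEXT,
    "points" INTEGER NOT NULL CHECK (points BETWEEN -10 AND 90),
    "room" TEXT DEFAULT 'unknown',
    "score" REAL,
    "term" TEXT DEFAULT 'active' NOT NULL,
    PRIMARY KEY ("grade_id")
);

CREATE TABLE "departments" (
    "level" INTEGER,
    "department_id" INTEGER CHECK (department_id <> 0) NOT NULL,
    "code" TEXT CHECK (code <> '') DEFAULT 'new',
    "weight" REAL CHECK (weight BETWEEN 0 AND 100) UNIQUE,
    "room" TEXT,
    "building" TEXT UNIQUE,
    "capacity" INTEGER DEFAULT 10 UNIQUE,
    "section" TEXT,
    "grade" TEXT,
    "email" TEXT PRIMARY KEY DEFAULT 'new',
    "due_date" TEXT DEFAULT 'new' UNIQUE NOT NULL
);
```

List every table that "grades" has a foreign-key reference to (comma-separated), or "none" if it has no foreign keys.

No column in grades has a REFERENCES clause.

none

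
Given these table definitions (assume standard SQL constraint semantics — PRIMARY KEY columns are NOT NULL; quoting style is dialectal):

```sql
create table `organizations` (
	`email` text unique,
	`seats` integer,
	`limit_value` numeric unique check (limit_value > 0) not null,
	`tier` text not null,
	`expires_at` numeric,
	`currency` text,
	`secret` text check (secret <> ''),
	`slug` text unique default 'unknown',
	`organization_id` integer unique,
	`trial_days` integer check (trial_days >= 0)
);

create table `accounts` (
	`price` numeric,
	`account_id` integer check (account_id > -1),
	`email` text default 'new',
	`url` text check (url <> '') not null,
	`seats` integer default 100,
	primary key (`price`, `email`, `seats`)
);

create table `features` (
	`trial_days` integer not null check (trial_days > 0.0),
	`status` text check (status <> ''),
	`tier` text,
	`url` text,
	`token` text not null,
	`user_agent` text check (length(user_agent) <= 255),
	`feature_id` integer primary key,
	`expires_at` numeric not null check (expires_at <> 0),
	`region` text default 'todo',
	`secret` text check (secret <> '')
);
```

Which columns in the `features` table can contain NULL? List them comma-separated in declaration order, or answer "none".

- trial_days: declared NOT NULL → not nullable.
- status: CHECK does not forbid NULL (a CHECK constraint passes when its expression is NULL) → nullable.
- tier: no NOT NULL constraint applies → nullable.
- url: no NOT NULL constraint applies → nullable.
- token: declared NOT NULL → not nullable.
- user_agent: CHECK does not forbid NULL (a CHECK constraint passes when its expression is NULL) → nullable.
- feature_id: part of the PRIMARY KEY, which implies NOT NULL → not nullable.
- expires_at: declared NOT NULL → not nullable.
- region: DEFAULT only fills an omitted column; an explicit NULL is still allowed → nullable.
- secret: CHECK does not forbid NULL (a CHECK constraint passes when its expression is NULL) → nullable.

status, tier, url, user_agent, region, secret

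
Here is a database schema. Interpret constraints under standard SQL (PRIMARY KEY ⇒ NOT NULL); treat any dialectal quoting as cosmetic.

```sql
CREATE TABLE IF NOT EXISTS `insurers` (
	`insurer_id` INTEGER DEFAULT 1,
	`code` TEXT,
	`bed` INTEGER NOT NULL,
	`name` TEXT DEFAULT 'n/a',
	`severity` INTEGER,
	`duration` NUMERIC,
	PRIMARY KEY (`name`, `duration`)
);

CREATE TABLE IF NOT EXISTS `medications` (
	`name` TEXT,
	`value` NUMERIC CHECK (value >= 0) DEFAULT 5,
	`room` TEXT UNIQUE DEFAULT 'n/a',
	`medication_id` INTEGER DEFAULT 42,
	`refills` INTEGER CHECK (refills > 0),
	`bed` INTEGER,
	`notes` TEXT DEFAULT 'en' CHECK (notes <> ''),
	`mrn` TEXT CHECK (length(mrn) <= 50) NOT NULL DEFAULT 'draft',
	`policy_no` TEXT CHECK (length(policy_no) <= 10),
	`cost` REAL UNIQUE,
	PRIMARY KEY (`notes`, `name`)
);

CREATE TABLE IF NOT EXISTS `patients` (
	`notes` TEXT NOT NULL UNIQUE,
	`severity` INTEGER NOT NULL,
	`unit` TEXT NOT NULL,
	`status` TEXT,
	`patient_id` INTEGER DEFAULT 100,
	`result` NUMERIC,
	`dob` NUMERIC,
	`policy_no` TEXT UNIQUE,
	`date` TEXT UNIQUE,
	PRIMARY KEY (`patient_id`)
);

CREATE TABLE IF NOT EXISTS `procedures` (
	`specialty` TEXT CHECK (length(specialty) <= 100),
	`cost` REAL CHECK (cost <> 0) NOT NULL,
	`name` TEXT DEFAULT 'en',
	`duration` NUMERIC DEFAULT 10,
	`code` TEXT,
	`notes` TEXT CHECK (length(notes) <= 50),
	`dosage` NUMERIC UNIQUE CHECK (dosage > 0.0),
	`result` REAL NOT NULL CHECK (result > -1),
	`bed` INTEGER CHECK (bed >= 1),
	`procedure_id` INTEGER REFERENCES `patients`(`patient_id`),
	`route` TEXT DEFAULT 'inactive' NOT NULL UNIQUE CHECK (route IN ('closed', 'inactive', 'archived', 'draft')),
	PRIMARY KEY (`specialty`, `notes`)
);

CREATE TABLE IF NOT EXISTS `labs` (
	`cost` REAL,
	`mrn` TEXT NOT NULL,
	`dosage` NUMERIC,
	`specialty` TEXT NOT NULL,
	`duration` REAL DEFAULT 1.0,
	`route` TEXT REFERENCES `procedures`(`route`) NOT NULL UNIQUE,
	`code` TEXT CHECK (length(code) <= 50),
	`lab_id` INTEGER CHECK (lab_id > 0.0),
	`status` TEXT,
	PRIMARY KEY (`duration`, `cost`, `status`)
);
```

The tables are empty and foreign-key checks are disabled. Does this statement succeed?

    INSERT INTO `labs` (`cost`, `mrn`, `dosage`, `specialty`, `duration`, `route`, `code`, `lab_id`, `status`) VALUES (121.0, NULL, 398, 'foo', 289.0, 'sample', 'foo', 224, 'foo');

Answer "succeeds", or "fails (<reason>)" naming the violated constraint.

mrn is explicitly set to NULL, but mrn is declared NOT NULL.

fails (NOT NULL on mrn)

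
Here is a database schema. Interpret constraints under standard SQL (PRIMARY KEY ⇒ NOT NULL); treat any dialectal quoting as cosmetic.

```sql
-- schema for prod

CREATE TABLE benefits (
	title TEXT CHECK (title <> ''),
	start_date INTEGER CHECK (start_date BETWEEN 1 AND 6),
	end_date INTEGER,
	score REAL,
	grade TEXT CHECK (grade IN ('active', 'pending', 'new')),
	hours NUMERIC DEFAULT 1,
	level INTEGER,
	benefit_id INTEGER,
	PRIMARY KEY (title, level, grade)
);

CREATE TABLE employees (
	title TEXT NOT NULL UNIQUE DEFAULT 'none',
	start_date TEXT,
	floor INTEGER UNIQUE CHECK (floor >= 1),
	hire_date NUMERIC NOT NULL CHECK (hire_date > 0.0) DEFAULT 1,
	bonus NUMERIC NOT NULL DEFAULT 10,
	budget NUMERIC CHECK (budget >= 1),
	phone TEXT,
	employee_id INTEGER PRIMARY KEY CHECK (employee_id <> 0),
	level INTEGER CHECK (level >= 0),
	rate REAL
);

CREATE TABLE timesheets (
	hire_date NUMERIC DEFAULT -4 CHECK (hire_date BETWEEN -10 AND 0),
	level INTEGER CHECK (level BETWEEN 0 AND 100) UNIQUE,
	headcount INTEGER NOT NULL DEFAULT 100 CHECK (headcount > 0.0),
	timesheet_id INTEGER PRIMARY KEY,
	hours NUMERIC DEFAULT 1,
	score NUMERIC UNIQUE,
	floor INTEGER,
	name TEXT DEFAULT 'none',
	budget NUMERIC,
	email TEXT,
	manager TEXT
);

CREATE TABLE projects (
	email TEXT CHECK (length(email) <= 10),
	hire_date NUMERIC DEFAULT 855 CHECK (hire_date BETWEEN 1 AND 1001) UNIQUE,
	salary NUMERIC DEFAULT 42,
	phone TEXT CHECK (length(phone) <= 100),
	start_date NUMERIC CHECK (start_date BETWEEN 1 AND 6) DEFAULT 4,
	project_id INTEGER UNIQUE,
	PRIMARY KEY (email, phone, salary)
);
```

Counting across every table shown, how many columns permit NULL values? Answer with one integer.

23

benefits: 5 nullable (start_date, end_date, score, hours, benefit_id — PK (title, level, grade) and explicit NOT NULL columns excluded).
employees: 6 nullable (start_date, floor, budget, phone, level, rate — PK (employee_id) and explicit NOT NULL columns excluded).
timesheets: 9 nullable (hire_date, level, hours, score, floor, name, budget, email, manager — PK (timesheet_id) and explicit NOT NULL columns excluded).
projects: 3 nullable (hire_date, start_date, project_id — PK (email, phone, salary) and explicit NOT NULL columns excluded).
Total: 5 + 6 + 9 + 3 = 23.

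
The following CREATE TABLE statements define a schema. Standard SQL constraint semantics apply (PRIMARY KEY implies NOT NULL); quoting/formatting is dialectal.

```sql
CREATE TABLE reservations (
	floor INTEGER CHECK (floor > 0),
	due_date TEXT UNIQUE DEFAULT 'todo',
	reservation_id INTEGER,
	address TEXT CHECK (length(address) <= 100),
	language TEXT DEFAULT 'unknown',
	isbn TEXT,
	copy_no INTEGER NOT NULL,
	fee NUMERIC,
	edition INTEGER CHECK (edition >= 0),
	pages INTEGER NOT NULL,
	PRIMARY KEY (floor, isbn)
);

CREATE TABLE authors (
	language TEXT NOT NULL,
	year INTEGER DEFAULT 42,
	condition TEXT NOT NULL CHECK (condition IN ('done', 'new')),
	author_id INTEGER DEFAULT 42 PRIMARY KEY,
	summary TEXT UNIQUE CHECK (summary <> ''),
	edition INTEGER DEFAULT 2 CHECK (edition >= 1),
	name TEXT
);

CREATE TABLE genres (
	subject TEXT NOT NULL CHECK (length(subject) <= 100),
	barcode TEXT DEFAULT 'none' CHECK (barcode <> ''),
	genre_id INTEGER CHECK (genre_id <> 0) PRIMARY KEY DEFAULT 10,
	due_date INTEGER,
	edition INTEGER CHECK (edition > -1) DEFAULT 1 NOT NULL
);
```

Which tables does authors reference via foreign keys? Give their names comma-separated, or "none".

none

No column in authors has a REFERENCES clause.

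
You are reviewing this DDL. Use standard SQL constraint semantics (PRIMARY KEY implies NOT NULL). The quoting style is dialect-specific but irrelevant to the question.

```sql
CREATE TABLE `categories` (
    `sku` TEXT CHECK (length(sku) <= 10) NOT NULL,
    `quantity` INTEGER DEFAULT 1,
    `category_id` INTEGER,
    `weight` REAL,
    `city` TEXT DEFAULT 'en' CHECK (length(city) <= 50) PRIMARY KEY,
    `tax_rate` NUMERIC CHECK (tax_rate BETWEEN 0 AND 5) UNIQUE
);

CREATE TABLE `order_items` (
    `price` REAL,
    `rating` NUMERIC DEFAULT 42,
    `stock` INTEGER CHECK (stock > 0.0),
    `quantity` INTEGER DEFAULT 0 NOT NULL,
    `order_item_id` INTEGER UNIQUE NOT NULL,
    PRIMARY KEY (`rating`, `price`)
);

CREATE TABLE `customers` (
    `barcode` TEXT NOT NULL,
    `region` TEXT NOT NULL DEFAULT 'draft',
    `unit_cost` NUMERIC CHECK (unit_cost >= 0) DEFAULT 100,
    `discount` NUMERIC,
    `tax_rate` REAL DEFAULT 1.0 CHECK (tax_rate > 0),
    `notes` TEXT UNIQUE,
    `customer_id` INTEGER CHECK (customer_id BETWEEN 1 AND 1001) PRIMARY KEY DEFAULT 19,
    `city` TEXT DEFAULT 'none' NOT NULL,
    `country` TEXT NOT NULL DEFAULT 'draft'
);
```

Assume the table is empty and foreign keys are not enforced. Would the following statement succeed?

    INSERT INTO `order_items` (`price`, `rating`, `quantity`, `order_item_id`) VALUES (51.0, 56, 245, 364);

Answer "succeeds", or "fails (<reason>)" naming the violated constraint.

succeeds

NOT NULL columns: order_item_id is supplied; price is supplied; quantity is supplied; rating is supplied.
No constraint is violated.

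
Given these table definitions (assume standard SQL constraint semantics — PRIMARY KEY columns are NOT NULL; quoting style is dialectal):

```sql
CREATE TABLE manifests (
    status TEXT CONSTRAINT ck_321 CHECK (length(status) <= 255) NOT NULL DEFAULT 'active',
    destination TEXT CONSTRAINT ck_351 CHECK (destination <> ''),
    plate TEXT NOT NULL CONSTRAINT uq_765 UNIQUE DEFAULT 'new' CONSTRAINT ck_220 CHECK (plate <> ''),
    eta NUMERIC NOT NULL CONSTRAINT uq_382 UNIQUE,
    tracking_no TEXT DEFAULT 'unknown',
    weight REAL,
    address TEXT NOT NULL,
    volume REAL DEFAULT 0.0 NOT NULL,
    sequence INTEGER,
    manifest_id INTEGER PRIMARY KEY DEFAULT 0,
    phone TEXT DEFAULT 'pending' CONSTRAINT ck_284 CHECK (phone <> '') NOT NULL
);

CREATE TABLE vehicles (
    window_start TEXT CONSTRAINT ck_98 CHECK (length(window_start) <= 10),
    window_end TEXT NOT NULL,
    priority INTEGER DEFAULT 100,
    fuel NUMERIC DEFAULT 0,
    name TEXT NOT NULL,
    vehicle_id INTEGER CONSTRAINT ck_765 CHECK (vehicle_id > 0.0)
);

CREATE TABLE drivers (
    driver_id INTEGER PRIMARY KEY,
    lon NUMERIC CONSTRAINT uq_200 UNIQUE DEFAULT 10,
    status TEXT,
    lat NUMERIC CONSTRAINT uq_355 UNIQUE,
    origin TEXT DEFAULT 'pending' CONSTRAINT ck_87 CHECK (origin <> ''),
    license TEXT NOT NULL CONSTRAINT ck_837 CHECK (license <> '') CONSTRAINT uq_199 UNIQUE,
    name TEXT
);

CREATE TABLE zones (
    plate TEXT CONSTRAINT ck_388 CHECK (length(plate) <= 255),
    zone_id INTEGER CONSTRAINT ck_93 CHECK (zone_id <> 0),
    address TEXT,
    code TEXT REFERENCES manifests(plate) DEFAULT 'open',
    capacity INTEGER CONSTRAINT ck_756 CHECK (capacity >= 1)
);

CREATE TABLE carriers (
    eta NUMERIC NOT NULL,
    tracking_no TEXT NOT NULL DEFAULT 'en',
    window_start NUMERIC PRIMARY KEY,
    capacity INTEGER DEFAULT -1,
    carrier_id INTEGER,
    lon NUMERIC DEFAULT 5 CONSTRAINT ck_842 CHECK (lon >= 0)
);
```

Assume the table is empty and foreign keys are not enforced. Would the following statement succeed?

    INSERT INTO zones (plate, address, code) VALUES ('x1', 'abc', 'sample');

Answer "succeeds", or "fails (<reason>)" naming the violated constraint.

succeeds

zones has no NOT NULL or PRIMARY KEY columns.
CHECK constraints: 'x1' satisfies (length(plate) <= 255).
No constraint is violated.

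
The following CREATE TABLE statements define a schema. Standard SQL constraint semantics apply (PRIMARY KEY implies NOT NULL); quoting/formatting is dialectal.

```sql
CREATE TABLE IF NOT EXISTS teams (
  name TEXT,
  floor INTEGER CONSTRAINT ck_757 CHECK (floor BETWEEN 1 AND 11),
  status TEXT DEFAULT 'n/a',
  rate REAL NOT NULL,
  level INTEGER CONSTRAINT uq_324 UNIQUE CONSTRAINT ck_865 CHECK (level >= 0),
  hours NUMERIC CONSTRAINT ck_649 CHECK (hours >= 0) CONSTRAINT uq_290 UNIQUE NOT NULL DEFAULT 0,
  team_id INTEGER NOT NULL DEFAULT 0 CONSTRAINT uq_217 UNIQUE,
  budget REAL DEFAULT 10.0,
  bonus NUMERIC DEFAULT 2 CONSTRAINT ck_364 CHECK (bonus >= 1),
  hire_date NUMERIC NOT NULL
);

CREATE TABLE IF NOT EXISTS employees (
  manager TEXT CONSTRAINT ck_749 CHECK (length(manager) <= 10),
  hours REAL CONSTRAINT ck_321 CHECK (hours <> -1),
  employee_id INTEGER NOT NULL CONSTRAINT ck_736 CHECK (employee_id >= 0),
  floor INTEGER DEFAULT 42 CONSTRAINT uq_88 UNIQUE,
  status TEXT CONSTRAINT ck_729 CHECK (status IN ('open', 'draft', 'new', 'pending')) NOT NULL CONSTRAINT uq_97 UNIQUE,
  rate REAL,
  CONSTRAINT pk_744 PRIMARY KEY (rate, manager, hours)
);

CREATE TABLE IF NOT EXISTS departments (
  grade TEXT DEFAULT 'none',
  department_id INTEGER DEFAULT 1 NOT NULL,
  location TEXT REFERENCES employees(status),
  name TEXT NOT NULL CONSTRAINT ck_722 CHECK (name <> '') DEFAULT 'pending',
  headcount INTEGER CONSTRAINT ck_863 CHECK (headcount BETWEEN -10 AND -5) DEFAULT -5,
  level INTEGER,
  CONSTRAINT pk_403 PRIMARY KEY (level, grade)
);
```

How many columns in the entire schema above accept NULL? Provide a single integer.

teams: 6 nullable (name, floor, status, level, budget, bonus — PK none and explicit NOT NULL columns excluded).
employees: 1 nullable (floor — PK (rate, manager, hours) and explicit NOT NULL columns excluded).
departments: 2 nullable (location, headcount — PK (level, grade) and explicit NOT NULL columns excluded).
Total: 6 + 1 + 2 = 9.

9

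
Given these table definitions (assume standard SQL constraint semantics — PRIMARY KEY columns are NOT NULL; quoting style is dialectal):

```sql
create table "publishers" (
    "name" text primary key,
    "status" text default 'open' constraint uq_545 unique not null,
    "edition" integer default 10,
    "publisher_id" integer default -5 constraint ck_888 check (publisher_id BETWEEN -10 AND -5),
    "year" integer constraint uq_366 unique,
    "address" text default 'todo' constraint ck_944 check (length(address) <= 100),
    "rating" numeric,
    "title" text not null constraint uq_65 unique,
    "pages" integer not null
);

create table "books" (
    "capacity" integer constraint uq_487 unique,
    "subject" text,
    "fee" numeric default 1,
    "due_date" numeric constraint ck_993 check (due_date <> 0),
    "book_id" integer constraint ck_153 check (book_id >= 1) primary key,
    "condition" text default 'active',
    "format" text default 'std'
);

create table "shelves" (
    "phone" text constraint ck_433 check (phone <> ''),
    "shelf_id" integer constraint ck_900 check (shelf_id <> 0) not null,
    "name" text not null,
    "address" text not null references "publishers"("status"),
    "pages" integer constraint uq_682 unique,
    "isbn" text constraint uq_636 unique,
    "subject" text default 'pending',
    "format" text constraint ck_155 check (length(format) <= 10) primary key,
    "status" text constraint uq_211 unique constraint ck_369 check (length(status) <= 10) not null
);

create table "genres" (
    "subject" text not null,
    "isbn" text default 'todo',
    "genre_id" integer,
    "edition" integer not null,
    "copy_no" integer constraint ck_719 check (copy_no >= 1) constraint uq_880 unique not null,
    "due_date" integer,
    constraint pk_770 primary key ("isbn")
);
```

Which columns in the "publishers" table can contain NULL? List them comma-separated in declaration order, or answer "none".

- name: part of the PRIMARY KEY, which implies NOT NULL → not nullable.
- status: declared NOT NULL → not nullable.
- edition: DEFAULT only fills an omitted column; an explicit NULL is still allowed → nullable.
- publisher_id: CHECK does not forbid NULL (a CHECK constraint passes when its expression is NULL) → nullable.
- year: UNIQUE does not imply NOT NULL → nullable.
- address: CHECK does not forbid NULL (a CHECK constraint passes when its expression is NULL) → nullable.
- rating: no NOT NULL constraint applies → nullable.
- title: declared NOT NULL → not nullable.
- pages: declared NOT NULL → not nullable.

edition, publisher_id, year, address, rating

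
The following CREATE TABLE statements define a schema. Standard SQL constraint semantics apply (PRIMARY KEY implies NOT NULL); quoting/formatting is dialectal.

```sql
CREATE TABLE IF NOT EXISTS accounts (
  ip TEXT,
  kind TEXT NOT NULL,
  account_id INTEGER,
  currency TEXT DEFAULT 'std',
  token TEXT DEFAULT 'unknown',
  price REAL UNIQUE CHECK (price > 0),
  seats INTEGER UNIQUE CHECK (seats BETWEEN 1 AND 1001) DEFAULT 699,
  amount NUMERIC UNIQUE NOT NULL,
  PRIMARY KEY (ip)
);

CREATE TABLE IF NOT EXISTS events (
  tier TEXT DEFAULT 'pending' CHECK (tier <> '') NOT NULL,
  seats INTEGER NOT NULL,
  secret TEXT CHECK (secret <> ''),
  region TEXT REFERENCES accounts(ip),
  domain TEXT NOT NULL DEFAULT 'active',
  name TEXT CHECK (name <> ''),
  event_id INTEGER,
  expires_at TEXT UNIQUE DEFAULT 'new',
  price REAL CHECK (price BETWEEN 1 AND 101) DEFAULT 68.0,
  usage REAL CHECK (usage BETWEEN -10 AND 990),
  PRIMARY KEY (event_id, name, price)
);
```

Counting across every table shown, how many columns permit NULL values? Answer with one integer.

9

accounts: 5 nullable (account_id, currency, token, price, seats — PK (ip) and explicit NOT NULL columns excluded).
events: 4 nullable (secret, region, expires_at, usage — PK (event_id, name, price) and explicit NOT NULL columns excluded).
Total: 5 + 4 = 9.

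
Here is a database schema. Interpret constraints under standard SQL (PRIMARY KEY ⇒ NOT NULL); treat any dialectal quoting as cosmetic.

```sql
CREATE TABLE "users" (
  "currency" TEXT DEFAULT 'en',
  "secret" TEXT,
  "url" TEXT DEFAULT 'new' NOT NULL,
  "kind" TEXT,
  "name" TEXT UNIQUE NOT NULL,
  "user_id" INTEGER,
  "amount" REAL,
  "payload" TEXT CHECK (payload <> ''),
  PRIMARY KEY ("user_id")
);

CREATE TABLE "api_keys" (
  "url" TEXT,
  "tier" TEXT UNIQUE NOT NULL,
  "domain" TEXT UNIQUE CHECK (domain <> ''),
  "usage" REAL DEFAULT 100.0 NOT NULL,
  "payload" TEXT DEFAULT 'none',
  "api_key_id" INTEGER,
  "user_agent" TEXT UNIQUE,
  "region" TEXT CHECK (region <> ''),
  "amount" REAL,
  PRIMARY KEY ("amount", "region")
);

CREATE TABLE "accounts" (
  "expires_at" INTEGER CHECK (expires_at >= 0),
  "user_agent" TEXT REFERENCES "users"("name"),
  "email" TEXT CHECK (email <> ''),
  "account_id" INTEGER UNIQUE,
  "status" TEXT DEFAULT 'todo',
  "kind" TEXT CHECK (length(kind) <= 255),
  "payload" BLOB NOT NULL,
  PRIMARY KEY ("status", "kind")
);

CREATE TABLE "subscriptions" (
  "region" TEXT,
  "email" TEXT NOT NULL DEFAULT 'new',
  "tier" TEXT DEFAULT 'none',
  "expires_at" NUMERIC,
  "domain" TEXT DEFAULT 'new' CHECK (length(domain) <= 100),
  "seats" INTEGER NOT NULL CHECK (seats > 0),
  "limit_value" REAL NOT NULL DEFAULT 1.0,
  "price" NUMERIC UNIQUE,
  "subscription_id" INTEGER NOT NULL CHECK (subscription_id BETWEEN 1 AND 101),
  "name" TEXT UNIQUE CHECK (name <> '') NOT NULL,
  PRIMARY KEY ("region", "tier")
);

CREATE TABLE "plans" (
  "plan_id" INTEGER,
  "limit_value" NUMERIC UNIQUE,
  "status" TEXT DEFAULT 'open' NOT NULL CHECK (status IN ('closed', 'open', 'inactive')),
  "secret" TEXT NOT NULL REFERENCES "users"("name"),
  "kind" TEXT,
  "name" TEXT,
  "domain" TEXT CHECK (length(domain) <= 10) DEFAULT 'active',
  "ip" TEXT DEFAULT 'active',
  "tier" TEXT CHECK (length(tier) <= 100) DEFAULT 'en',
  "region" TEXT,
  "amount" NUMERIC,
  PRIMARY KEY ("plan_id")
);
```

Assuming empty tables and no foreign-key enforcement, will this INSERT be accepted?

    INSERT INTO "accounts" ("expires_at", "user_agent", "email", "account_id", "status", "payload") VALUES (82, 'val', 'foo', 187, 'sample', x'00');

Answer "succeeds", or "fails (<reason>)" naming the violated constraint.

fails (NOT NULL on kind)

kind is omitted from the column list and has no DEFAULT, so it would receive NULL.
But kind is part of the PRIMARY KEY (implied NOT NULL).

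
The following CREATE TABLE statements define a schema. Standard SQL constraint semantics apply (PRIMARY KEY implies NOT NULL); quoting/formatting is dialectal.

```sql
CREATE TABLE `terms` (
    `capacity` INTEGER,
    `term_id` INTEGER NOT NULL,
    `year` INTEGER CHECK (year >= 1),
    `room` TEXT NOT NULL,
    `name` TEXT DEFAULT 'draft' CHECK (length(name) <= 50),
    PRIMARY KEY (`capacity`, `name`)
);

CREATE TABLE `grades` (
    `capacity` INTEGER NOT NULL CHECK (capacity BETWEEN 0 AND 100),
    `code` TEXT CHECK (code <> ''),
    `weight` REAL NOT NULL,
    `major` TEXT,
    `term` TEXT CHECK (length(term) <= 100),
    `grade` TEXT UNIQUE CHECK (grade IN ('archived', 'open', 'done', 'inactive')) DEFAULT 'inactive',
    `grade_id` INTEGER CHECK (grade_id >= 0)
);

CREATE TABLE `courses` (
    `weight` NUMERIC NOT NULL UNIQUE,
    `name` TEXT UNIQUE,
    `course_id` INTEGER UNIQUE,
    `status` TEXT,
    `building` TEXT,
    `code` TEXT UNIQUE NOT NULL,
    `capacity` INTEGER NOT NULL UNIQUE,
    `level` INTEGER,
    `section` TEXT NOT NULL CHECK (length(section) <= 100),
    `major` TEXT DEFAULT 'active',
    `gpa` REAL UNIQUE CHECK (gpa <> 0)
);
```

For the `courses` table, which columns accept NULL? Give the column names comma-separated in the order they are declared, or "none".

name, course_id, status, building, level, major, gpa

- weight: declared NOT NULL → not nullable.
- name: UNIQUE does not imply NOT NULL → nullable.
- course_id: UNIQUE does not imply NOT NULL → nullable.
- status: no NOT NULL constraint applies → nullable.
- building: no NOT NULL constraint applies → nullable.
- code: declared NOT NULL → not nullable.
- capacity: declared NOT NULL → not nullable.
- level: no NOT NULL constraint applies → nullable.
- section: declared NOT NULL → not nullable.
- major: DEFAULT only fills an omitted column; an explicit NULL is still allowed → nullable.
- gpa: CHECK does not forbid NULL (a CHECK constraint passes when its expression is NULL) → nullable.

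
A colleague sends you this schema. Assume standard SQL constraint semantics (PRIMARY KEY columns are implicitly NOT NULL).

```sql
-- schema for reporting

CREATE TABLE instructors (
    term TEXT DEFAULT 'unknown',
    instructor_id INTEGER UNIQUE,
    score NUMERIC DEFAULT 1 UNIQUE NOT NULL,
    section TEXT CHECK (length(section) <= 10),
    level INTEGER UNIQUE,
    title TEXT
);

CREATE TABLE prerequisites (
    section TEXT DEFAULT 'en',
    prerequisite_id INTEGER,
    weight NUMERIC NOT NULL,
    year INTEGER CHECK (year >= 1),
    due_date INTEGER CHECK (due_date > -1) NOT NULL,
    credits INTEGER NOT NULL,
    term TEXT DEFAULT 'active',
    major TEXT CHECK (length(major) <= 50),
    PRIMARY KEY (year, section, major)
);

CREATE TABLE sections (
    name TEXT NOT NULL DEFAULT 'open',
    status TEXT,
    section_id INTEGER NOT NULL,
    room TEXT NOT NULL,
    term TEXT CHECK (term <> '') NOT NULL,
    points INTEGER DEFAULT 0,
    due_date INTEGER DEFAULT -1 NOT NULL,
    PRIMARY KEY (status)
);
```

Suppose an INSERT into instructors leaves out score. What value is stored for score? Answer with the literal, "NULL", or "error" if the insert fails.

1

score has an explicit DEFAULT 1.
When the column is omitted from an INSERT, that default is used.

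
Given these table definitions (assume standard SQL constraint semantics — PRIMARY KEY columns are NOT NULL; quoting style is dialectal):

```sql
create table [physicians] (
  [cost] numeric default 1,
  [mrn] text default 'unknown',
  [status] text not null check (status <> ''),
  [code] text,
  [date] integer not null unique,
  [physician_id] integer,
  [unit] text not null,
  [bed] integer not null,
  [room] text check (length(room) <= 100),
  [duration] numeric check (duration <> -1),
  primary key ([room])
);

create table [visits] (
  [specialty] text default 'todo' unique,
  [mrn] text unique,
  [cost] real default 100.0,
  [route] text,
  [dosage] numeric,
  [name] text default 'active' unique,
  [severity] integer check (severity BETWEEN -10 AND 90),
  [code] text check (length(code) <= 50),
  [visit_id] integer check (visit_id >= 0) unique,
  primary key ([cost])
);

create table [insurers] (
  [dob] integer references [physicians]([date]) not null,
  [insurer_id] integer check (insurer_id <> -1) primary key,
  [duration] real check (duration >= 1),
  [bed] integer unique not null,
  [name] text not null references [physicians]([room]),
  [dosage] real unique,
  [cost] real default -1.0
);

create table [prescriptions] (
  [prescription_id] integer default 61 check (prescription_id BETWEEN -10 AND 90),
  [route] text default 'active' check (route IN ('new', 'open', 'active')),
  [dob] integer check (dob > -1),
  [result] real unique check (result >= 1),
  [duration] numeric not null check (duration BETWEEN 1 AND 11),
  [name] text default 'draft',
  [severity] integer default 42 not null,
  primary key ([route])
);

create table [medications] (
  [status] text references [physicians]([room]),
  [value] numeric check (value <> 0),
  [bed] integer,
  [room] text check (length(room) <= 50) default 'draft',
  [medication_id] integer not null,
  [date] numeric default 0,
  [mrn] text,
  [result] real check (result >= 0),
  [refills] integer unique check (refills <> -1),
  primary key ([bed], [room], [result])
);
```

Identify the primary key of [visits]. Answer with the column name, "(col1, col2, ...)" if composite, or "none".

cost

cost is declared PRIMARY KEY as a table-level PRIMARY KEY clause.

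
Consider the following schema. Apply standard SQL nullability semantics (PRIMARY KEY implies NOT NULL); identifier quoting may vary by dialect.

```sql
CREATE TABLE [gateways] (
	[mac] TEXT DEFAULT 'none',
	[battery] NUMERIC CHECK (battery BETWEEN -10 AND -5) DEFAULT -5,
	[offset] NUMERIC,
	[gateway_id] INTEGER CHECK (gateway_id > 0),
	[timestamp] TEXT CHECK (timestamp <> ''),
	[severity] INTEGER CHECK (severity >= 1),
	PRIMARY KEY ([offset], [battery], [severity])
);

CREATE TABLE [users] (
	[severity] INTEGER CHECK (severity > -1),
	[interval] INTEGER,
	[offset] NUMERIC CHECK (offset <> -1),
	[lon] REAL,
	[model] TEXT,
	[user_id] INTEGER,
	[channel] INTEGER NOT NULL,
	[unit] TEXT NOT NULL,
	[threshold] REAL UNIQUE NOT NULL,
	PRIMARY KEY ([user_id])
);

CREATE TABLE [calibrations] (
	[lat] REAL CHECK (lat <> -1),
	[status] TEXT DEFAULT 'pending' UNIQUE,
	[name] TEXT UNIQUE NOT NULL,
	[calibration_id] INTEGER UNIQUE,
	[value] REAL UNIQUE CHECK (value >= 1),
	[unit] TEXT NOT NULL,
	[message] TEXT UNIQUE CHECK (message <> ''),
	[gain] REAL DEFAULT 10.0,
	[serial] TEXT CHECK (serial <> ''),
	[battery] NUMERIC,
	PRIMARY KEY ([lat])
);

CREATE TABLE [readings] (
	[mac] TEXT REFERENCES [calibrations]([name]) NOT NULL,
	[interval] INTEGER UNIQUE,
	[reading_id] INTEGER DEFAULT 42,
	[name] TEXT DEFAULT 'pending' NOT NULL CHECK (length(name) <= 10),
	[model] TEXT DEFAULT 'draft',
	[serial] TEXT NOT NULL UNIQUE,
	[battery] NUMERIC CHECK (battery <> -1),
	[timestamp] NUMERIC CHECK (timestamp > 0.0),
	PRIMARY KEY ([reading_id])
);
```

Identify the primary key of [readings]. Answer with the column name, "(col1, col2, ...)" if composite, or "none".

reading_id is declared PRIMARY KEY as a table-level PRIMARY KEY clause.

reading_id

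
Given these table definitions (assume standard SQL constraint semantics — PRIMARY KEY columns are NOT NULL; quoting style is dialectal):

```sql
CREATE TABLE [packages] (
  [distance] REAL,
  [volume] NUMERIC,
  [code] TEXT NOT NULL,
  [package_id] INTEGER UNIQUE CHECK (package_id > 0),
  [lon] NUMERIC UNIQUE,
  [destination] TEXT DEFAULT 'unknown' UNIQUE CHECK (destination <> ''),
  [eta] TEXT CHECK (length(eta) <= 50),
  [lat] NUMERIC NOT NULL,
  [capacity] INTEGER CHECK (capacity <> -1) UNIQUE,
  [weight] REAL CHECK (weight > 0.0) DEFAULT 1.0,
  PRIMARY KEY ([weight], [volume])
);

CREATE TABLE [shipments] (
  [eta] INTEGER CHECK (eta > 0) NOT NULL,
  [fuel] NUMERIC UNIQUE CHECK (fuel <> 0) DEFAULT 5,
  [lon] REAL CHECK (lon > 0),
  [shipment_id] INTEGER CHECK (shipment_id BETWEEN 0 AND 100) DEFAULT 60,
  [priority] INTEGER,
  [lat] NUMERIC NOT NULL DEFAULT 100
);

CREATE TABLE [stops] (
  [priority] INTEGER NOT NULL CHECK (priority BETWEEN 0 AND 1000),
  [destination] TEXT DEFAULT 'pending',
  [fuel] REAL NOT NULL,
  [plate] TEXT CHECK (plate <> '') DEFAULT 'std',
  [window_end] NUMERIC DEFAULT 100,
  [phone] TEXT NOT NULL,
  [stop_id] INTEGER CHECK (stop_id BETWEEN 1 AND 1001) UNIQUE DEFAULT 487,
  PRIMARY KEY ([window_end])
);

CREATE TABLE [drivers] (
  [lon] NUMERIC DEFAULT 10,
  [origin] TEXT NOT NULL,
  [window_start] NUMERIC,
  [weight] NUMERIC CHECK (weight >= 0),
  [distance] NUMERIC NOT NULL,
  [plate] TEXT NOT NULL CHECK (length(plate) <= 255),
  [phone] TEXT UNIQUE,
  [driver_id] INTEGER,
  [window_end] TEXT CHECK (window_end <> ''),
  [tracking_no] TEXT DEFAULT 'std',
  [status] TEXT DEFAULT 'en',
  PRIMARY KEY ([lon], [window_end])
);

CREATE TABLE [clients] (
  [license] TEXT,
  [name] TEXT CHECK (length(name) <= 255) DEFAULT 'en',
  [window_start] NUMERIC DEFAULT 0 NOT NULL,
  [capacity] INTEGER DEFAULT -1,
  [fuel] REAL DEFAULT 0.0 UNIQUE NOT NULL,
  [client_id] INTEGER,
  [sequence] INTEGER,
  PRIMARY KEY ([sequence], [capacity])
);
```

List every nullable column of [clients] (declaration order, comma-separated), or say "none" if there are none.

license, name, client_id

- license: no NOT NULL constraint applies → nullable.
- name: CHECK does not forbid NULL (a CHECK constraint passes when its expression is NULL) → nullable.
- window_start: declared NOT NULL → not nullable.
- capacity: part of the PRIMARY KEY, which implies NOT NULL → not nullable.
- fuel: declared NOT NULL → not nullable.
- client_id: no NOT NULL constraint applies → nullable.
- sequence: part of the PRIMARY KEY, which implies NOT NULL → not nullable.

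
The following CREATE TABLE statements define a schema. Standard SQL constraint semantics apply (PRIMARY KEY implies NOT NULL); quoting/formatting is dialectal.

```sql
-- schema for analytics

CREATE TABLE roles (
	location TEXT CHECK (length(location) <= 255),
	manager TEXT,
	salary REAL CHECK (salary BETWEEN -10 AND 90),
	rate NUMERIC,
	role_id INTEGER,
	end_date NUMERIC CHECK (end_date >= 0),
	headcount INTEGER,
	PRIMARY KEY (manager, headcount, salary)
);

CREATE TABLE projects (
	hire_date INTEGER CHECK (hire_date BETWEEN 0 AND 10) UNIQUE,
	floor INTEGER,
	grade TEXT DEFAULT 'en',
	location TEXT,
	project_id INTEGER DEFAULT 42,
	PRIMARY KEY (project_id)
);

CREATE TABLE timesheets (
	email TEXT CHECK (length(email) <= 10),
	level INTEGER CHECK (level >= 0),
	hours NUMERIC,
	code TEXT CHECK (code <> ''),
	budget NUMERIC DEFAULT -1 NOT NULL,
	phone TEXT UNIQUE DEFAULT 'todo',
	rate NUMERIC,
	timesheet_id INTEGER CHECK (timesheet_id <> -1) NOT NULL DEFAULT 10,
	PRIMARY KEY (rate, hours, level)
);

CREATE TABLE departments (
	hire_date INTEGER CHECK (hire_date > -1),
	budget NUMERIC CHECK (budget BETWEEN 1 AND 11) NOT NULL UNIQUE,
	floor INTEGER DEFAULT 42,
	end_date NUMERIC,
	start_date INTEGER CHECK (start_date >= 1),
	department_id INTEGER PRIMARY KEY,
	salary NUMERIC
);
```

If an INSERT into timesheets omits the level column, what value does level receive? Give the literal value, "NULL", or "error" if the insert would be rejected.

error

level has no DEFAULT clause.
Omitting it would insert NULL, but it is part of the PRIMARY KEY, so the INSERT fails.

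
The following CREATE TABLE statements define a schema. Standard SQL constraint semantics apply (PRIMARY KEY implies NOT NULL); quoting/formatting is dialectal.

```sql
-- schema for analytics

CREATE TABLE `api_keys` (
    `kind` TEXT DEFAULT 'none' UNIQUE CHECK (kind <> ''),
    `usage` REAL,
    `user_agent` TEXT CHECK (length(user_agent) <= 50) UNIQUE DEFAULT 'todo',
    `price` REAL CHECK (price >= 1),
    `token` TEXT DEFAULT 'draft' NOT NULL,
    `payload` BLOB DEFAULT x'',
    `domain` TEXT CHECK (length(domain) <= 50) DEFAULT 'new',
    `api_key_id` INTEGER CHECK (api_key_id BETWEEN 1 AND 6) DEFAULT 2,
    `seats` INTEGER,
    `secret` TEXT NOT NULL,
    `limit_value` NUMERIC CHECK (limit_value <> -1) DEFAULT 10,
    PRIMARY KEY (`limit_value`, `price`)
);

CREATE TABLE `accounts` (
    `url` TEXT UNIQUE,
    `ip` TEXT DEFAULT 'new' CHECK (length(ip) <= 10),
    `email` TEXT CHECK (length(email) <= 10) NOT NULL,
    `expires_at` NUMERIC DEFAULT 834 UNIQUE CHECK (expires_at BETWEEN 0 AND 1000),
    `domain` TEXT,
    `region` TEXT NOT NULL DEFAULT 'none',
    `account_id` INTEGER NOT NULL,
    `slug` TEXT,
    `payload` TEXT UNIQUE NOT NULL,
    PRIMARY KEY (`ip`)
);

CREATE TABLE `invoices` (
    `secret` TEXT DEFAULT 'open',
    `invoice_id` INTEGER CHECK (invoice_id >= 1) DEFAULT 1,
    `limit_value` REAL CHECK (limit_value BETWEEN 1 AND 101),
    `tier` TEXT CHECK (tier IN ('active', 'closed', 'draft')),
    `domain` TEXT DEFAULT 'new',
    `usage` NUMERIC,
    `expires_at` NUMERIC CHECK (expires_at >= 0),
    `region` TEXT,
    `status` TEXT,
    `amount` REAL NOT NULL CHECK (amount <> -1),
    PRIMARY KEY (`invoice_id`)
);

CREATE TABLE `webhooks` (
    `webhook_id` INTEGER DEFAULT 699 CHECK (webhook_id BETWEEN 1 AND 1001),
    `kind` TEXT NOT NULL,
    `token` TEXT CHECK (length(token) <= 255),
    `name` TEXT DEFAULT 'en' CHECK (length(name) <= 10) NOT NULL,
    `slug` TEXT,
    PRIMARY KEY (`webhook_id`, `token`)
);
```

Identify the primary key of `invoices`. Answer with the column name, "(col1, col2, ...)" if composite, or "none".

invoice_id

invoice_id is declared PRIMARY KEY as a table-level PRIMARY KEY clause.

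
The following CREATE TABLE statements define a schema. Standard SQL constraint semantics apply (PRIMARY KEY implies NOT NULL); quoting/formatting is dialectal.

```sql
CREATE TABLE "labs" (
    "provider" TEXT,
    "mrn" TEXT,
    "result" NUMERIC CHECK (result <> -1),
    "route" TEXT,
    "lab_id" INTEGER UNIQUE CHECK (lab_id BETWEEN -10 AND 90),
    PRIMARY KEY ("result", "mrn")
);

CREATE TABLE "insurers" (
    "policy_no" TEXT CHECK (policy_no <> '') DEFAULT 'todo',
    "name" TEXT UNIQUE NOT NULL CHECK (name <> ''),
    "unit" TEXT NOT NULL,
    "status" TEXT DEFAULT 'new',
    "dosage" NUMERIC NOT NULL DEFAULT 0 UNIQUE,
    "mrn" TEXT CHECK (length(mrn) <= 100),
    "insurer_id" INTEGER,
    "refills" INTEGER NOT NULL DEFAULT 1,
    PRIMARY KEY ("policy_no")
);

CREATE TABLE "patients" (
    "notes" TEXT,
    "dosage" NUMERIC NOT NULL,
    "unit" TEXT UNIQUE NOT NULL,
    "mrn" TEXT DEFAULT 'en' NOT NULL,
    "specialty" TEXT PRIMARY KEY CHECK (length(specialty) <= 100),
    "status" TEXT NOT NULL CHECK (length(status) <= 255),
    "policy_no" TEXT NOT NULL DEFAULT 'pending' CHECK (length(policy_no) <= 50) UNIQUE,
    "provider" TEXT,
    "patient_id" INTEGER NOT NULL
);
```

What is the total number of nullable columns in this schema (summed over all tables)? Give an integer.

8

labs: 3 nullable (provider, route, lab_id — PK (result, mrn) and explicit NOT NULL columns excluded).
insurers: 3 nullable (status, mrn, insurer_id — PK (policy_no) and explicit NOT NULL columns excluded).
patients: 2 nullable (notes, provider — PK (specialty) and explicit NOT NULL columns excluded).
Total: 3 + 3 + 2 = 8.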